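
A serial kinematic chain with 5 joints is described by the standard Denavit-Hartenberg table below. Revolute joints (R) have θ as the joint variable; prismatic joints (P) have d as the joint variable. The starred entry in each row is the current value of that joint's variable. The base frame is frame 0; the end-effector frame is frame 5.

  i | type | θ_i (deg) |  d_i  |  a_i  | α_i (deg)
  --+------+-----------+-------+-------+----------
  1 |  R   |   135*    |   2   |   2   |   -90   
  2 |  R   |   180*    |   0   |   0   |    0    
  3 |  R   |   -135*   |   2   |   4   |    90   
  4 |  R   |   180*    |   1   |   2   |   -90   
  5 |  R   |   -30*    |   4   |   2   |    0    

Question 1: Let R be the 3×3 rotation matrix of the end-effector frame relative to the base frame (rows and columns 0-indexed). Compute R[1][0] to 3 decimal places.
End-effector x-axis (col 0 of R) = (0.1830,-0.1830,0.9659)
R[1][0] = -0.1830

-0.183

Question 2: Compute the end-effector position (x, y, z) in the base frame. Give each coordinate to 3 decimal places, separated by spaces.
-1.134 3.962 3.225

after link 1: o_1 = (-1.4142, 1.4142, 2.0000)
after link 2: o_2 = (-1.4142, 1.4142, 2.0000)
after link 3: o_3 = (-4.8284, 2.0000, -0.8284)
after link 4: o_4 = (-4.3284, 1.5000, 1.2929)
after link 5: o_5 = (-1.1340, 3.9624, 3.2247)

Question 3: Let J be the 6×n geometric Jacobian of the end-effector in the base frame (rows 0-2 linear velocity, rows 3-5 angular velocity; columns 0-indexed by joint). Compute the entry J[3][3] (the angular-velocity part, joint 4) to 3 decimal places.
-0.500

axis z_3 = (-0.5000,0.5000,0.7071); lever o_n−o_3 = (3.6945,1.9624,4.0532)
cross product → J_v[:, 3] = (0.6390,4.6390,-2.8284)
J_ω[:, 3] = z_3
entry J[3][3] = -0.5000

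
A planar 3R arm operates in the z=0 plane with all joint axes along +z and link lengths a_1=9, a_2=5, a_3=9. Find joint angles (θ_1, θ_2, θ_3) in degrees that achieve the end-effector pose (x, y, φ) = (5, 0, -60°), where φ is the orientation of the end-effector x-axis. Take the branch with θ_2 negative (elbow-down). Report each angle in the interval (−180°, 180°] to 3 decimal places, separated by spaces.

120.000 -120.000 -60.000

wrist centre = target − a_3·(cos φ, sin φ) = (0.5000, 7.7942)
cos θ_2 = (61.0000−9²−5²)/(2·9·5) = -0.5000; θ_2 = -120.0000° (elbow-down)
β = atan2(7.7942,0.5000) = 86.3295°; ψ = atan2(-4.3301,6.5000) = -33.6705°
θ_1 = β − ψ = 120.0000°
θ_3 = φ − θ_1 − θ_2 = -60.0000° (wrapped to (-180°,180°])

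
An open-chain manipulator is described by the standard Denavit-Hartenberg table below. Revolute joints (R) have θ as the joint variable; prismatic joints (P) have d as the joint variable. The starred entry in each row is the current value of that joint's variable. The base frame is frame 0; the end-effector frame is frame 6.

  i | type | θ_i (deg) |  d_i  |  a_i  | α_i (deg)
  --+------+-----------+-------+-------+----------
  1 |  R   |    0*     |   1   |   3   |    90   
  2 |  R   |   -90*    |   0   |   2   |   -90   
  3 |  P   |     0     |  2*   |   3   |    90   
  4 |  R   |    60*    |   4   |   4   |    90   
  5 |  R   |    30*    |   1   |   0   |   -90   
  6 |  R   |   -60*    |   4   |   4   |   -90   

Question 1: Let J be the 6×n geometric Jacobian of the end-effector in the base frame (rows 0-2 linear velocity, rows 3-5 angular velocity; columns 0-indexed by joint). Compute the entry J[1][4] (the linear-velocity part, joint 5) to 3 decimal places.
0.268

axis z_4 = (-0.5000,-0.0000,-0.8660); lever o_n−o_4 = (-2.4641,-4.4641,-3.7321)
cross product → J_v[:, 4] = (-3.8660,0.2679,2.2321)
J_ω[:, 4] = z_4
entry J[1][4] = 0.2679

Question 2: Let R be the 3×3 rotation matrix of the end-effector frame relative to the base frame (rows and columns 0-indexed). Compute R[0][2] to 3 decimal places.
End-effector z-axis (col 2 of R) = (0.8995,-0.4330,0.0580)
R[0][2] = 0.8995

0.900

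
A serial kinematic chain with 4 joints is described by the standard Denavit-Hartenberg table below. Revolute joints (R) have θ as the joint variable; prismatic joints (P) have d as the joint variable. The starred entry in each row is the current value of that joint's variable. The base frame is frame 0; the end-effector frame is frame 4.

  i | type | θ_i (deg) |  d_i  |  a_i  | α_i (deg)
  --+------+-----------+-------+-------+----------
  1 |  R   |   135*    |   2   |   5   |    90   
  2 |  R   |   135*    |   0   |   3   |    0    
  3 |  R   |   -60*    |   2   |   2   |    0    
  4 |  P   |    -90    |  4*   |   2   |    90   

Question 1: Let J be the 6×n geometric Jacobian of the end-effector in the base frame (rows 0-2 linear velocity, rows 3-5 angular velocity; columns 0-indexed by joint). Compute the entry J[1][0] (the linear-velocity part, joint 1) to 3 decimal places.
axis z_0 = ẑ; lever o_n−o_0 = (0.4751,8.0102,5.5355)
cross product → J_v[:, 0] = (-8.0102,0.4751,0.0000)
J_ω[:, 0] = z_0
entry J[1][0] = 0.4751

0.475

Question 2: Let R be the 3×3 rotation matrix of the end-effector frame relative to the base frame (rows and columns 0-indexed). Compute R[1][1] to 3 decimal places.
0.707

End-effector y-axis (col 1 of R) = (0.7071,0.7071,0.0000)
R[1][1] = 0.7071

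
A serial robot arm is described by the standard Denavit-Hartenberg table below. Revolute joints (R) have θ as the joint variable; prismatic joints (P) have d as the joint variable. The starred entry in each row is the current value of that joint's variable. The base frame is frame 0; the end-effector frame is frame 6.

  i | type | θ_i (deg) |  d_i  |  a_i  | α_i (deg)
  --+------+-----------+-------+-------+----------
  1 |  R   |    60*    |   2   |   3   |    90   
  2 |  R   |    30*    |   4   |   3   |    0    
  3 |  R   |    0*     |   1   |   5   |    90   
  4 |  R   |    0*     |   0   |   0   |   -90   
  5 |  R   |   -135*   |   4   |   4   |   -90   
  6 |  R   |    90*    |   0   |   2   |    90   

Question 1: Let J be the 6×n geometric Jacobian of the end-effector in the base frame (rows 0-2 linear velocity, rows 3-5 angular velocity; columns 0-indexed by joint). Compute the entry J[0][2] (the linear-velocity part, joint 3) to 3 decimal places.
axis z_2 = (0.8660,-0.5000,0.0000); lever o_n−o_2 = (4.2455,1.3534,-1.3637)
cross product → J_v[:, 2] = (0.6819,1.1810,3.2949)
J_ω[:, 2] = z_2
entry J[0][2] = 0.6819

0.682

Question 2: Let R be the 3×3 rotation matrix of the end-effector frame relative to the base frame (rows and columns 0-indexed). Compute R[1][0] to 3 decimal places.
End-effector x-axis (col 0 of R) = (-0.8660,0.5000,-0.0000)
R[1][0] = 0.5000

0.500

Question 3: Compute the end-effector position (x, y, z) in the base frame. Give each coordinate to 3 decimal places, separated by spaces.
10.509 4.202 2.136

after link 1: o_1 = (1.5000, 2.5981, 2.0000)
after link 2: o_2 = (6.2631, 2.8481, 3.5000)
after link 3: o_3 = (9.2942, 6.0981, 6.0000)
after link 4: o_4 = (9.2942, 6.0981, 6.0000)
after link 5: o_5 = (12.2407, 3.2015, 2.1363)
after link 6: o_6 = (10.5086, 4.2015, 2.1363)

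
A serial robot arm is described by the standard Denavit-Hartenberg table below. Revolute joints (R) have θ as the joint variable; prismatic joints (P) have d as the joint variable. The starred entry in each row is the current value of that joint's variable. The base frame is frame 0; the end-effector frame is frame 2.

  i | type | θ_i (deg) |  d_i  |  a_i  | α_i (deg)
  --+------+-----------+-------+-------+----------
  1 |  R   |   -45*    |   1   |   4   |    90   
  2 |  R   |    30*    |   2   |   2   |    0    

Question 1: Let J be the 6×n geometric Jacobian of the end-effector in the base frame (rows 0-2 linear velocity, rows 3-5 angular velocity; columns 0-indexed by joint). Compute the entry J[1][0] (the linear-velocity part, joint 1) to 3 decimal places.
2.639

axis z_0 = ẑ; lever o_n−o_0 = (2.6390,-5.4674,2.0000)
cross product → J_v[:, 0] = (5.4674,2.6390,-0.0000)
J_ω[:, 0] = z_0
entry J[1][0] = 2.6390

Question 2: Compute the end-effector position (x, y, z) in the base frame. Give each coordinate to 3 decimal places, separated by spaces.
after link 1: o_1 = (2.8284, -2.8284, 1.0000)
after link 2: o_2 = (2.6390, -5.4674, 2.0000)

2.639 -5.467 2.000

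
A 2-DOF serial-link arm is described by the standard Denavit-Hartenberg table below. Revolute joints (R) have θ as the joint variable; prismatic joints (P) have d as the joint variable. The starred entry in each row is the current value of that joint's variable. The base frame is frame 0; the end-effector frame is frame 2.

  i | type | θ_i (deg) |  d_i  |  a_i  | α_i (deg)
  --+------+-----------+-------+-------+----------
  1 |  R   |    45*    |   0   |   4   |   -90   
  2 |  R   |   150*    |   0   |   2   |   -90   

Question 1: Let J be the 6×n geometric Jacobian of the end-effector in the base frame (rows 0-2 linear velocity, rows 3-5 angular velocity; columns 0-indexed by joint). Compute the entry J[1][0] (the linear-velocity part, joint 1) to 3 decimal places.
1.604

axis z_0 = ẑ; lever o_n−o_0 = (1.6037,1.6037,-1.0000)
cross product → J_v[:, 0] = (-1.6037,1.6037,0.0000)
J_ω[:, 0] = z_0
entry J[1][0] = 1.6037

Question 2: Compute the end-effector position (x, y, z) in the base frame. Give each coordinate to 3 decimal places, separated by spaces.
1.604 1.604 -1.000

after link 1: o_1 = (2.8284, 2.8284, 0.0000)
after link 2: o_2 = (1.6037, 1.6037, -1.0000)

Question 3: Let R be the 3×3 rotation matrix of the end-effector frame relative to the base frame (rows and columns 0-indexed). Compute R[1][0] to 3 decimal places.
-0.612

End-effector x-axis (col 0 of R) = (-0.6124,-0.6124,-0.5000)
R[1][0] = -0.6124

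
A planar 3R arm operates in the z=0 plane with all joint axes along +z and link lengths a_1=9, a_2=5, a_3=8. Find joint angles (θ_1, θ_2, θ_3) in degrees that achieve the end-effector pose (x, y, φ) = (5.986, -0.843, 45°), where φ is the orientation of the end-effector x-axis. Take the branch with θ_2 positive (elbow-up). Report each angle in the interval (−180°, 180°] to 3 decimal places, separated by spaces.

wrist centre = target − a_3·(cos φ, sin φ) = (0.3291, -6.4999)
cos θ_2 = (42.3564−9²−5²)/(2·9·5) = -0.7072; θ_2 = 135.0036° (elbow-up)
β = atan2(-6.4999,0.3291) = -87.1011°; ψ = atan2(3.5353,5.4642) = 32.9025°
θ_1 = β − ψ = -120.0036°
θ_3 = φ − θ_1 − θ_2 = 30.0000° (wrapped to (-180°,180°])

-120.004 135.004 30.000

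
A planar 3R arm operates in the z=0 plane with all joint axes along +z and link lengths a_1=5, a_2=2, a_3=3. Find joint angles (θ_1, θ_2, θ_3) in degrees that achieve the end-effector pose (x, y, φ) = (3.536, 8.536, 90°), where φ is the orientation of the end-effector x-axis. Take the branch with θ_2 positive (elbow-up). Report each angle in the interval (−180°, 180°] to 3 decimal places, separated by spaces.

wrist centre = target − a_3·(cos φ, sin φ) = (3.5360, 5.5360)
cos θ_2 = (43.1506−5²−2²)/(2·5·2) = 0.7075; θ_2 = 44.9657° (elbow-up)
β = atan2(5.5360,3.5360) = 57.4325°; ψ = atan2(1.4134,6.4151) = 12.4249°
θ_1 = β − ψ = 45.0076°
θ_3 = φ − θ_1 − θ_2 = 0.0267° (wrapped to (-180°,180°])

45.008 44.966 0.027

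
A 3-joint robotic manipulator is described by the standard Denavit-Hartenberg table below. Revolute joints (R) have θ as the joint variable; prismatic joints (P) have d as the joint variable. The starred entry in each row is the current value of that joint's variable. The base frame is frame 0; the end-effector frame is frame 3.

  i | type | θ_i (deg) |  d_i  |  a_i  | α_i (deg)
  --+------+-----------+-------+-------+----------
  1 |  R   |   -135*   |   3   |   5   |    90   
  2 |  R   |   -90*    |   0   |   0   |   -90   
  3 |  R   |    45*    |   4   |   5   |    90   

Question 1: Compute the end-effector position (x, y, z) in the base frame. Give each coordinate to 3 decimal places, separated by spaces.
-3.864 -8.864 -0.536

after link 1: o_1 = (-3.5355, -3.5355, 3.0000)
after link 2: o_2 = (-3.5355, -3.5355, 3.0000)
after link 3: o_3 = (-3.8640, -8.8640, -0.5355)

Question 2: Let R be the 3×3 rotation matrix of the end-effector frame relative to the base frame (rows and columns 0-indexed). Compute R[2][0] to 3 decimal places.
-0.707

End-effector x-axis (col 0 of R) = (0.5000,-0.5000,-0.7071)
R[2][0] = -0.7071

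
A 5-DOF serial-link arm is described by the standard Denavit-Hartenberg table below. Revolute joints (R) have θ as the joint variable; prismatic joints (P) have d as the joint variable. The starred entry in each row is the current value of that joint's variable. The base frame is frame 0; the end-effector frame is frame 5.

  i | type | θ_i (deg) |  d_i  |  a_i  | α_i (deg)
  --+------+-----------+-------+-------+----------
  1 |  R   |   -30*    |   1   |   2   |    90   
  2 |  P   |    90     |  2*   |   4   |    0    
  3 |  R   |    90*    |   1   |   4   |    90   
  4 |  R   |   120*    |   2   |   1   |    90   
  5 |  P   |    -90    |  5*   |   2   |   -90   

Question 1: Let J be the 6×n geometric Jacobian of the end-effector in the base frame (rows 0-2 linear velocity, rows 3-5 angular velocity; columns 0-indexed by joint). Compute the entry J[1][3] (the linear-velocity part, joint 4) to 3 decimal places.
axis z_3 = (0.0000,-0.0000,1.0000); lever o_n−o_3 = (-5.0000,-1.0000,0.0000)
cross product → J_v[:, 3] = (1.0000,-5.0000,-0.0000)
J_ω[:, 3] = z_3
entry J[1][3] = -5.0000

-5.000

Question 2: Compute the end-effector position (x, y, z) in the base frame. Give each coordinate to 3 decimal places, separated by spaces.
-8.232 -2.598 5.000

after link 1: o_1 = (1.7321, -1.0000, 1.0000)
after link 2: o_2 = (0.7321, -2.7321, 5.0000)
after link 3: o_3 = (-3.2321, -1.5981, 5.0000)
after link 4: o_4 = (-3.2321, -2.5981, 7.0000)
after link 5: o_5 = (-8.2321, -2.5981, 5.0000)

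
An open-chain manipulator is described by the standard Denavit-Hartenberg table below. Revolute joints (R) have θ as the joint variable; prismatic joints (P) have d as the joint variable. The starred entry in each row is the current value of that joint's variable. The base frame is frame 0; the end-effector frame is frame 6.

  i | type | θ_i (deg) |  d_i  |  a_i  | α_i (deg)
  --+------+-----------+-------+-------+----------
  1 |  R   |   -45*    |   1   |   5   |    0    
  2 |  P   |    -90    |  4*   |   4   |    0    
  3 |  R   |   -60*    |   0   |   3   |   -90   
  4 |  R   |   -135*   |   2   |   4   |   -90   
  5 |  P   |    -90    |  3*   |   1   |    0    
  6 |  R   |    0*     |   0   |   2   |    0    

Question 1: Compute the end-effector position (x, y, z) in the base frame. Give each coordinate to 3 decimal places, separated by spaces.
after link 1: o_1 = (3.5355, -3.5355, 1.0000)
after link 2: o_2 = (0.7071, -6.3640, 5.0000)
after link 3: o_3 = (-2.1907, -5.5875, 5.0000)
after link 4: o_4 = (0.0237, -8.2514, 7.8284)
after link 5: o_5 = (-2.2841, -8.6683, 9.9497)
after link 6: o_6 = (-2.8018, -10.6001, 9.9497)

-2.802 -10.600 9.950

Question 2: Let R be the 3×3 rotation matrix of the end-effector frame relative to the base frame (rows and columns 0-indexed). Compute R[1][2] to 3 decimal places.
End-effector z-axis (col 2 of R) = (-0.6830,0.1830,0.7071)
R[1][2] = 0.1830

0.183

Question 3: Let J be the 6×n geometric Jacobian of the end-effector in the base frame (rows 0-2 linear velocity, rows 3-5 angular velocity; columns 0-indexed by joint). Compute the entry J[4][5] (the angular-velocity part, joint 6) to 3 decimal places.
0.183

axis z_5 = (-0.6830,0.1830,0.7071); lever o_n−o_5 = (-0.5176,-1.9319,0.0000)
cross product → J_v[:, 5] = (1.3660,-0.3660,1.4142)
J_ω[:, 5] = z_5
entry J[4][5] = 0.1830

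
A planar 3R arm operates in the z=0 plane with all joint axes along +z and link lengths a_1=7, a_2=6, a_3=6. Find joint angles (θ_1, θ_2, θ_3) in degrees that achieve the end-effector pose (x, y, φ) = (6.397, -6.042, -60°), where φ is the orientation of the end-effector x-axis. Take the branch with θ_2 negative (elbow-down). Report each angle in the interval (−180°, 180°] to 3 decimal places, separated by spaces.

45.000 -149.998 44.998

wrist centre = target − a_3·(cos φ, sin φ) = (3.3970, -0.8458)
cos θ_2 = (12.2551−7²−6²)/(2·7·6) = -0.8660; θ_2 = -149.9984° (elbow-down)
β = atan2(-0.8458,3.3970) = -13.9822°; ψ = atan2(-3.0001,1.8039) = -58.9823°
θ_1 = β − ψ = 45.0001°
θ_3 = φ − θ_1 − θ_2 = 44.9983° (wrapped to (-180°,180°])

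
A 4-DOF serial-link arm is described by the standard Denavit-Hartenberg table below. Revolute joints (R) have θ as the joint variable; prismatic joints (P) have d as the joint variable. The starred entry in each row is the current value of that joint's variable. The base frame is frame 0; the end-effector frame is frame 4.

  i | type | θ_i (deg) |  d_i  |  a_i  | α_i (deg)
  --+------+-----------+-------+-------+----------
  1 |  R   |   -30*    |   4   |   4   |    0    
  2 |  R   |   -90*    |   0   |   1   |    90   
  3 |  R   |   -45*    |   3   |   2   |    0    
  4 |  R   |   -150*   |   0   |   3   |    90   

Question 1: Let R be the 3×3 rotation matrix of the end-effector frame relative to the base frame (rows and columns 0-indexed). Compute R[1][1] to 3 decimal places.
0.500

End-effector y-axis (col 1 of R) = (-0.8660,0.5000,0.0000)
R[1][1] = 0.5000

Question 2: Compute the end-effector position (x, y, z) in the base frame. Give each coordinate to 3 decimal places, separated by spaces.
after link 1: o_1 = (3.4641, -2.0000, 4.0000)
after link 2: o_2 = (2.9641, -2.8660, 4.0000)
after link 3: o_3 = (-0.3411, -2.5908, 2.5858)
after link 4: o_4 = (1.1078, -0.0812, 3.3622)

1.108 -0.081 3.362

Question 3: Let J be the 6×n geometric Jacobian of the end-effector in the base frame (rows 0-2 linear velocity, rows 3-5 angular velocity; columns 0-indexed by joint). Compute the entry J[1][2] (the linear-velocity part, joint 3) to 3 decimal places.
axis z_2 = (-0.8660,0.5000,0.0000); lever o_n−o_2 = (-1.8563,2.7848,-0.6378)
cross product → J_v[:, 2] = (-0.3189,-0.5523,-1.4836)
J_ω[:, 2] = z_2
entry J[1][2] = -0.5523

-0.552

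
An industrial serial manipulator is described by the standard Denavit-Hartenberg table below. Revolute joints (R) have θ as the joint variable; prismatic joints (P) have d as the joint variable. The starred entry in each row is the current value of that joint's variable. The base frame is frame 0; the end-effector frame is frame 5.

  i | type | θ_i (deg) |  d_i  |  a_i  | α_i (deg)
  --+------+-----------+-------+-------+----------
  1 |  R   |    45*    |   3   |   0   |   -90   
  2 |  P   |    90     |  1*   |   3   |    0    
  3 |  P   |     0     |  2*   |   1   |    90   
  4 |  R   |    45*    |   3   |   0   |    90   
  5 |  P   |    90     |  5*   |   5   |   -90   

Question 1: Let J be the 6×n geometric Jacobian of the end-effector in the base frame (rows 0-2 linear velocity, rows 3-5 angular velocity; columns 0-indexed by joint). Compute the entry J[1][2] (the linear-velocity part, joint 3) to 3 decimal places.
0.707

prismatic axis z_2 = (-0.7071,0.7071,0.0000)
J_v[:, 2] = z_2; J_ω[:, 2] = (0,0,0)
entry J[1][2] = 0.7071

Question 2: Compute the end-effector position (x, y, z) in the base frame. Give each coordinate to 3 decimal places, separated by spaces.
6.036 5.278 -4.536

after link 1: o_1 = (0.0000, 0.0000, 3.0000)
after link 2: o_2 = (-0.7071, 0.7071, 0.0000)
after link 3: o_3 = (-2.1213, 2.1213, -1.0000)
after link 4: o_4 = (0.0000, 4.2426, -1.0000)
after link 5: o_5 = (6.0355, 5.2782, -4.5355)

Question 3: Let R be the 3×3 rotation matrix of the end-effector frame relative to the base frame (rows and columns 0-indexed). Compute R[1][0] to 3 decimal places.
0.707

End-effector x-axis (col 0 of R) = (0.7071,0.7071,0.0000)
R[1][0] = 0.7071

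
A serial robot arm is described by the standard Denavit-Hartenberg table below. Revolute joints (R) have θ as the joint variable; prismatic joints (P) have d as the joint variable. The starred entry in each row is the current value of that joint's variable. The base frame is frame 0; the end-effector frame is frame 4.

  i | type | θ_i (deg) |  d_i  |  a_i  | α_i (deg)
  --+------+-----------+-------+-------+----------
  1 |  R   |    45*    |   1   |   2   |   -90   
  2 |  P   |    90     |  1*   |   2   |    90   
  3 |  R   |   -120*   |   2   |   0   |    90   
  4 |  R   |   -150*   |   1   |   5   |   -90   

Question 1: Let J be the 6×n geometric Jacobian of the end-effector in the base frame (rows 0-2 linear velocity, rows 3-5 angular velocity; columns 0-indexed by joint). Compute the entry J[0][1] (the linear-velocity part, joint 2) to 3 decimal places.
-0.707

prismatic axis z_1 = (-0.7071,0.7071,0.0000)
J_v[:, 1] = z_1; J_ω[:, 1] = (0,0,0)
entry J[0][1] = -0.7071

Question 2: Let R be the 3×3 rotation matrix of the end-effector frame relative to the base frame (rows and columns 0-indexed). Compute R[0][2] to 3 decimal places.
End-effector z-axis (col 2 of R) = (-0.3062,-0.9186,0.2500)
R[0][2] = -0.3062

-0.306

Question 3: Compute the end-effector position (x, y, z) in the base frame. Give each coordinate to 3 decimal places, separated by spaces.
-2.652 4.773 -2.299

after link 1: o_1 = (1.4142, 1.4142, 1.0000)
after link 2: o_2 = (0.7071, 2.1213, -1.0000)
after link 3: o_3 = (2.1213, 3.5355, -1.0000)
after link 4: o_4 = (-2.6517, 4.7730, -2.2990)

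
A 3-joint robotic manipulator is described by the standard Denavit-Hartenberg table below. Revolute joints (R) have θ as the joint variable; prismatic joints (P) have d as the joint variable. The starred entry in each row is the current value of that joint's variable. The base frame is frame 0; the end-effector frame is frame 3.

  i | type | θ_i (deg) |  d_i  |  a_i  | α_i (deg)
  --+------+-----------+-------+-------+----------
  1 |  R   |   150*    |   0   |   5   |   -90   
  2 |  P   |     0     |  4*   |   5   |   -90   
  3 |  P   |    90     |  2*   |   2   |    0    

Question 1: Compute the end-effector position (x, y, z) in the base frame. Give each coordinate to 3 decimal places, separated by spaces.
-9.660 3.268 -2.000

after link 1: o_1 = (-4.3301, 2.5000, 0.0000)
after link 2: o_2 = (-10.6603, 1.5359, 0.0000)
after link 3: o_3 = (-9.6603, 3.2679, -2.0000)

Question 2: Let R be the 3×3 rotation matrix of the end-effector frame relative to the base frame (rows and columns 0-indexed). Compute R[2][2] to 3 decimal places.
-1.000

End-effector z-axis (col 2 of R) = (-0.0000,-0.0000,-1.0000)
R[2][2] = -1.0000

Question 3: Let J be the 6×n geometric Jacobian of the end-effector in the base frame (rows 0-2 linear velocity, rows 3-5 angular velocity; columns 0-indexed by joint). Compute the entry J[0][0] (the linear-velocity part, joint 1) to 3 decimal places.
-3.268

axis z_0 = ẑ; lever o_n−o_0 = (-9.6603,3.2679,-2.0000)
cross product → J_v[:, 0] = (-3.2679,-9.6603,0.0000)
J_ω[:, 0] = z_0
entry J[0][0] = -3.2679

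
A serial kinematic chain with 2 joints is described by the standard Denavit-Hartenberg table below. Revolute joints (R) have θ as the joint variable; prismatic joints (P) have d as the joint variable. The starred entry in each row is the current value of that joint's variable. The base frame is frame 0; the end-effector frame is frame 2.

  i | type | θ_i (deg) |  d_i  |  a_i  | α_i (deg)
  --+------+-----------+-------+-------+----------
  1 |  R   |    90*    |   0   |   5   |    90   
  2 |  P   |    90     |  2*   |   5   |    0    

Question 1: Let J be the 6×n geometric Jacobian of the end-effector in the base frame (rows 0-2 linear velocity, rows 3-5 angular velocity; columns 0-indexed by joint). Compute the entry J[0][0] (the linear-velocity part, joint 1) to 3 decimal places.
-5.000

axis z_0 = ẑ; lever o_n−o_0 = (2.0000,5.0000,5.0000)
cross product → J_v[:, 0] = (-5.0000,2.0000,0.0000)
J_ω[:, 0] = z_0
entry J[0][0] = -5.0000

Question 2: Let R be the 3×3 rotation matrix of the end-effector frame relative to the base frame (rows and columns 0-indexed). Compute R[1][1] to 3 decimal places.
End-effector y-axis (col 1 of R) = (-0.0000,-1.0000,0.0000)
R[1][1] = -1.0000

-1.000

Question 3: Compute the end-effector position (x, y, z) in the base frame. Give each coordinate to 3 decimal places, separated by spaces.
after link 1: o_1 = (0.0000, 5.0000, 0.0000)
after link 2: o_2 = (2.0000, 5.0000, 5.0000)

2.000 5.000 5.000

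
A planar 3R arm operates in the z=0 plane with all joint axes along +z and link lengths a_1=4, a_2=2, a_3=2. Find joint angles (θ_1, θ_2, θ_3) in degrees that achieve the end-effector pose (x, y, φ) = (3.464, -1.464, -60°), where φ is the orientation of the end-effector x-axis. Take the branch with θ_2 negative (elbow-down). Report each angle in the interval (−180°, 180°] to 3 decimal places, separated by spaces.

30.001 -150.003 60.002

wrist centre = target − a_3·(cos φ, sin φ) = (2.4640, 0.2681)
cos θ_2 = (6.1431−4²−2²)/(2·4·2) = -0.8661; θ_2 = -150.0032° (elbow-down)
β = atan2(0.2681,2.4640) = 6.2086°; ψ = atan2(-0.9999,2.2679) = -23.7925°
θ_1 = β − ψ = 30.0011°
θ_3 = φ − θ_1 − θ_2 = 60.0021° (wrapped to (-180°,180°])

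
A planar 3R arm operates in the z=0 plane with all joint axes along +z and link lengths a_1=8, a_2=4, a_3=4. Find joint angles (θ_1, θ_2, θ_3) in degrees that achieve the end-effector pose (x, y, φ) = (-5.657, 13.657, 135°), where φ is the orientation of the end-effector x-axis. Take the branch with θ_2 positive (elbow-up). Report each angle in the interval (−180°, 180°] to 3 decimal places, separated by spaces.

90.002 44.995 0.003

wrist centre = target − a_3·(cos φ, sin φ) = (-2.8286, 10.8286)
cos θ_2 = (125.2588−8²−4²)/(2·8·4) = 0.7072; θ_2 = 44.9950° (elbow-up)
β = atan2(10.8286,-2.8286) = 104.6393°; ψ = atan2(2.8282,10.8287) = 14.6373°
θ_1 = β − ψ = 90.0021°
θ_3 = φ − θ_1 − θ_2 = 0.0030° (wrapped to (-180°,180°])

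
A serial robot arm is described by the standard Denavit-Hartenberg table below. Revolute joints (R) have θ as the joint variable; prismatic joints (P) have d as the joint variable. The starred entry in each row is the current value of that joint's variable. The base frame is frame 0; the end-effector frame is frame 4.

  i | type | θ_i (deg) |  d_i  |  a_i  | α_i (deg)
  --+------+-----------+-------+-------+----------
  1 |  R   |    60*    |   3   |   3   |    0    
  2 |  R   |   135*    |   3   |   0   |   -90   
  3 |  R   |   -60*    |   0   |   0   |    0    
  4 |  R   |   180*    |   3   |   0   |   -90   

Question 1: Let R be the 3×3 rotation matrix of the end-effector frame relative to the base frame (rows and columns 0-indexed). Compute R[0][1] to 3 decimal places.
End-effector y-axis (col 1 of R) = (-0.2588,0.9659,-0.0000)
R[0][1] = -0.2588

-0.259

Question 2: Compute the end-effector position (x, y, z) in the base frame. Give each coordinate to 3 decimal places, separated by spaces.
2.276 -0.300 6.000

after link 1: o_1 = (1.5000, 2.5981, 3.0000)
after link 2: o_2 = (1.5000, 2.5981, 6.0000)
after link 3: o_3 = (1.5000, 2.5981, 6.0000)
after link 4: o_4 = (2.2765, -0.2997, 6.0000)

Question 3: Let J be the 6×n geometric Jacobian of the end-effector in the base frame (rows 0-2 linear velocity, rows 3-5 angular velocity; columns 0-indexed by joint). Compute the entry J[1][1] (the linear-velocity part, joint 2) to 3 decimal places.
0.776

axis z_1 = (0.0000,0.0000,1.0000); lever o_n−o_1 = (0.7765,-2.8978,3.0000)
cross product → J_v[:, 1] = (2.8978,0.7765,-0.0000)
J_ω[:, 1] = z_1
entry J[1][1] = 0.7765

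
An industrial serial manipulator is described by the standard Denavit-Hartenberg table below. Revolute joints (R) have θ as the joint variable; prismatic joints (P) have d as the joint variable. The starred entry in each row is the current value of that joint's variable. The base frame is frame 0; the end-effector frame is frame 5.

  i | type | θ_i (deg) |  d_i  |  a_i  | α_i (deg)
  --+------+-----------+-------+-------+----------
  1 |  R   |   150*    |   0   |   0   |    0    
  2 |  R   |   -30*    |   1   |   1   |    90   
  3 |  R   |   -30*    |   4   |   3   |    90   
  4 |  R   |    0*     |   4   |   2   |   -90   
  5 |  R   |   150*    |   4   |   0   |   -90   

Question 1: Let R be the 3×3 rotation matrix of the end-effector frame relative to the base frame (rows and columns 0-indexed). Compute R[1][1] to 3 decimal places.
End-effector y-axis (col 1 of R) = (-0.8660,-0.5000,-0.0000)
R[1][1] = -0.5000

-0.500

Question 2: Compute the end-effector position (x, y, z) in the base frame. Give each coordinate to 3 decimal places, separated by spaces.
after link 1: o_1 = (0.0000, 0.0000, 0.0000)
after link 2: o_2 = (-0.5000, 0.8660, 1.0000)
after link 3: o_3 = (1.6651, 5.1160, -0.5000)
after link 4: o_4 = (1.7990, 4.8840, -4.9641)
after link 5: o_5 = (5.2631, 6.8840, -4.9641)

5.263 6.884 -4.964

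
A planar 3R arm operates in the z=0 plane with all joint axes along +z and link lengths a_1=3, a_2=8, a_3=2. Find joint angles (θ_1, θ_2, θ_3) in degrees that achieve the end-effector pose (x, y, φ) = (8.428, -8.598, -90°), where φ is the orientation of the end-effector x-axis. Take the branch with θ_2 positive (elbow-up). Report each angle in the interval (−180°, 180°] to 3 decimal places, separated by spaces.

-60.008 30.011 -60.002

wrist centre = target − a_3·(cos φ, sin φ) = (8.4280, -6.5980)
cos θ_2 = (114.5648−3²−8²)/(2·3·8) = 0.8659; θ_2 = 30.0106° (elbow-up)
β = atan2(-6.5980,8.4280) = -38.0562°; ψ = atan2(4.0013,9.9275) = 21.9520°
θ_1 = β − ψ = -60.0082°
θ_3 = φ − θ_1 − θ_2 = -60.0024° (wrapped to (-180°,180°])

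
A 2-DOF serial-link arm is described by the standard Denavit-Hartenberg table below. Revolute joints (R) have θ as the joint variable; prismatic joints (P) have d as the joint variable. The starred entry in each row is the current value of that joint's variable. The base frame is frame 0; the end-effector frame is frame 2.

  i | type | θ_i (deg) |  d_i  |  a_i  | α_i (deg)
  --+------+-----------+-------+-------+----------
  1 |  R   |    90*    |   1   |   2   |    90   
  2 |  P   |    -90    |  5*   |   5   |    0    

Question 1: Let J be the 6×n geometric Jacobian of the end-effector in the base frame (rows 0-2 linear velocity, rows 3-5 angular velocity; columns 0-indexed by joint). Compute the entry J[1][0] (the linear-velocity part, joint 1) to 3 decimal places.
axis z_0 = ẑ; lever o_n−o_0 = (5.0000,2.0000,-4.0000)
cross product → J_v[:, 0] = (-2.0000,5.0000,0.0000)
J_ω[:, 0] = z_0
entry J[1][0] = 5.0000

5.000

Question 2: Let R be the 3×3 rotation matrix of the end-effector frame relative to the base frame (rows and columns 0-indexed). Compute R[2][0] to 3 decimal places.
-1.000

End-effector x-axis (col 0 of R) = (0.0000,0.0000,-1.0000)
R[2][0] = -1.0000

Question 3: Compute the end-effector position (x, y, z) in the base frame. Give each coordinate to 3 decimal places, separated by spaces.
after link 1: o_1 = (0.0000, 2.0000, 1.0000)
after link 2: o_2 = (5.0000, 2.0000, -4.0000)

5.000 2.000 -4.000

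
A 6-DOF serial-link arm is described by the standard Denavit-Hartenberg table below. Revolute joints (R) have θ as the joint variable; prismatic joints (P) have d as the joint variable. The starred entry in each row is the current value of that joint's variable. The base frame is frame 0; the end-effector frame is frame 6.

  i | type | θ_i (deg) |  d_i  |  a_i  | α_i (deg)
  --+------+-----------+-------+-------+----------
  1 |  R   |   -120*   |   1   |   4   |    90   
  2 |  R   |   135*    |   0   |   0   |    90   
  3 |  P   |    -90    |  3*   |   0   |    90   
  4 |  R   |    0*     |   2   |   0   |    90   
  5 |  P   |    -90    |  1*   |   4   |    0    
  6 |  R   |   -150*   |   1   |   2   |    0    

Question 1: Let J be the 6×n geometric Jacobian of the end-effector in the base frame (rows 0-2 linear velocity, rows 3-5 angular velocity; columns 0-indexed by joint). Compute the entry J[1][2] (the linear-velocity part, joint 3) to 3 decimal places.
-0.612

prismatic axis z_2 = (-0.3536,-0.6124,0.7071)
J_v[:, 2] = z_2; J_ω[:, 2] = (0,0,0)
entry J[1][2] = -0.6124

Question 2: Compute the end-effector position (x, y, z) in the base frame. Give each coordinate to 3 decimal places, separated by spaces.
-3.125 -3.412 1.897

after link 1: o_1 = (-2.0000, -3.4641, 1.0000)
after link 2: o_2 = (-2.0000, -3.4641, 1.0000)
after link 3: o_3 = (-3.0607, -5.3012, 3.1213)
after link 4: o_4 = (-3.7678, -6.5260, 1.7071)
after link 5: o_5 = (-2.0000, -3.4641, 3.8284)
after link 6: o_6 = (-3.1248, -3.4124, 1.8966)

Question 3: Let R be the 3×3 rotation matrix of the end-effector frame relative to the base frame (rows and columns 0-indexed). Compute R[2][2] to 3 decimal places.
-0.707

End-effector z-axis (col 2 of R) = (0.3536,0.6124,-0.7071)
R[2][2] = -0.7071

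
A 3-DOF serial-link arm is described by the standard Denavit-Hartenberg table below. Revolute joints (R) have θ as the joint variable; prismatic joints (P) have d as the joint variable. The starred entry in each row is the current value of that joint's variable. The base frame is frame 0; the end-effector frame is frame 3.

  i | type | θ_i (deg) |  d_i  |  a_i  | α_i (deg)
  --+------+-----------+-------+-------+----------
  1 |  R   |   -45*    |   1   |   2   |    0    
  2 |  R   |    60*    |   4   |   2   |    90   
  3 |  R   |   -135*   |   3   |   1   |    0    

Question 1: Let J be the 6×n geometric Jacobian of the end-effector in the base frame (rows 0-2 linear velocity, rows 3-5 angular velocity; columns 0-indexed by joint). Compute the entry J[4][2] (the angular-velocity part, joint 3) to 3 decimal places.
-0.966

axis z_2 = (0.2588,-0.9659,0.0000); lever o_n−o_2 = (0.0934,-3.0808,-0.7071)
cross product → J_v[:, 2] = (0.6830,0.1830,-0.7071)
J_ω[:, 2] = z_2
entry J[4][2] = -0.9659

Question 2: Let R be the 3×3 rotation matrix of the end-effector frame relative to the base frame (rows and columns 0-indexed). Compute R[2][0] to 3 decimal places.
-0.707

End-effector x-axis (col 0 of R) = (-0.6830,-0.1830,-0.7071)
R[2][0] = -0.7071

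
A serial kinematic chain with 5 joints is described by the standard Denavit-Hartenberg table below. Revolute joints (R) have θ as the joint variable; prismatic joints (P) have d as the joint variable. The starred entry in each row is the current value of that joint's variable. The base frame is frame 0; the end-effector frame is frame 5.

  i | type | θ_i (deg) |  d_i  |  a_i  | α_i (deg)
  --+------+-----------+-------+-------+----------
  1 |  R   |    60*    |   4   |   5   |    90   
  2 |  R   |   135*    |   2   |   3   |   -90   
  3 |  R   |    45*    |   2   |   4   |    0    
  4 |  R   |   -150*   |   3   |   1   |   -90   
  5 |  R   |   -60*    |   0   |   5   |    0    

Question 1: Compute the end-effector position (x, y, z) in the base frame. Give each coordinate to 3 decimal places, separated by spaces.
-0.329 -5.674 0.883

after link 1: o_1 = (2.5000, 4.3301, 4.0000)
after link 2: o_2 = (3.1714, 1.4930, 6.1213)
after link 3: o_3 = (-0.9852, -0.0496, 6.7071)
after link 4: o_4 = (-1.1178, -2.2112, 4.4028)
after link 5: o_5 = (-0.3287, -5.6740, 0.8834)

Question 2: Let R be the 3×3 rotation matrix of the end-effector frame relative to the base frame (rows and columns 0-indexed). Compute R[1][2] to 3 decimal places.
-0.721

End-effector z-axis (col 2 of R) = (-0.1174,-0.7209,0.6830)
R[1][2] = -0.7209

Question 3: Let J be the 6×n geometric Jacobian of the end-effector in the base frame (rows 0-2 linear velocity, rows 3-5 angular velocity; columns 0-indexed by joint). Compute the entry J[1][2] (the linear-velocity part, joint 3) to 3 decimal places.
0.623

axis z_2 = (-0.3536,-0.6124,-0.7071); lever o_n−o_2 = (-3.5001,-7.1670,-5.2379)
cross product → J_v[:, 2] = (-1.8603,0.6231,0.3905)
J_ω[:, 2] = z_2
entry J[1][2] = 0.6231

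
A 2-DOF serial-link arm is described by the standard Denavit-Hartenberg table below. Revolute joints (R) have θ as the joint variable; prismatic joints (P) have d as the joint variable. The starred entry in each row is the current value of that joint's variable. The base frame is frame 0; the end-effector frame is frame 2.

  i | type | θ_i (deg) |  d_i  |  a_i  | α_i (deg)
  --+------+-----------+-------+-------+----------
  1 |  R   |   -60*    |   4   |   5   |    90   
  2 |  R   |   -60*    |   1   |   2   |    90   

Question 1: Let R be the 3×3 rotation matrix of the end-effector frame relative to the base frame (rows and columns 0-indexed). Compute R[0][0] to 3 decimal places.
0.250

End-effector x-axis (col 0 of R) = (0.2500,-0.4330,-0.8660)
R[0][0] = 0.2500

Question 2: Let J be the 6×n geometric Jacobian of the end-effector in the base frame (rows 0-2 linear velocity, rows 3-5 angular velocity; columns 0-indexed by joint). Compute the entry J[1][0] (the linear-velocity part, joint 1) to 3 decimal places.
axis z_0 = ẑ; lever o_n−o_0 = (2.1340,-5.6962,2.2679)
cross product → J_v[:, 0] = (5.6962,2.1340,-0.0000)
J_ω[:, 0] = z_0
entry J[1][0] = 2.1340

2.134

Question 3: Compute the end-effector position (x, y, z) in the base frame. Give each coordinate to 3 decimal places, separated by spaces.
after link 1: o_1 = (2.5000, -4.3301, 4.0000)
after link 2: o_2 = (2.1340, -5.6962, 2.2679)

2.134 -5.696 2.268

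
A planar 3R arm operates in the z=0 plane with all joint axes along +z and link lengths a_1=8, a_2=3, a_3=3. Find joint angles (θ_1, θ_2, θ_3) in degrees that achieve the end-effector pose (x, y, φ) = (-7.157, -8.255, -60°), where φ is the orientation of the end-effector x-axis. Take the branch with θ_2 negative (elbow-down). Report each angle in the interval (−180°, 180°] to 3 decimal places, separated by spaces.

-135.001 -44.994 119.996

wrist centre = target − a_3·(cos φ, sin φ) = (-8.6570, -5.6569)
cos θ_2 = (106.9444−8²−3²)/(2·8·3) = 0.7072; θ_2 = -44.9944° (elbow-down)
β = atan2(-5.6569,-8.6570) = -146.8374°; ψ = atan2(-2.1211,10.1215) = -11.8359°
θ_1 = β − ψ = -135.0015°
θ_3 = φ − θ_1 − θ_2 = 119.9959° (wrapped to (-180°,180°])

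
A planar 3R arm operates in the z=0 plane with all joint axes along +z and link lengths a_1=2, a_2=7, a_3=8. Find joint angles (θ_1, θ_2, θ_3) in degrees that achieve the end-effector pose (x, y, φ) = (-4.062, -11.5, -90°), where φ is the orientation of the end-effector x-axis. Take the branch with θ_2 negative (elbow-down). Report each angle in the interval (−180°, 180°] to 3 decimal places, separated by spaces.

wrist centre = target − a_3·(cos φ, sin φ) = (-4.0620, -3.5000)
cos θ_2 = (28.7498−2²−7²)/(2·2·7) = -0.8661; θ_2 = -150.0059° (elbow-down)
β = atan2(-3.5000,-4.0620) = -139.2503°; ψ = atan2(-3.4994,-4.0625) = -139.2592°
θ_1 = β − ψ = 0.0088°
θ_3 = φ − θ_1 − θ_2 = 59.9971° (wrapped to (-180°,180°])

0.009 -150.006 59.997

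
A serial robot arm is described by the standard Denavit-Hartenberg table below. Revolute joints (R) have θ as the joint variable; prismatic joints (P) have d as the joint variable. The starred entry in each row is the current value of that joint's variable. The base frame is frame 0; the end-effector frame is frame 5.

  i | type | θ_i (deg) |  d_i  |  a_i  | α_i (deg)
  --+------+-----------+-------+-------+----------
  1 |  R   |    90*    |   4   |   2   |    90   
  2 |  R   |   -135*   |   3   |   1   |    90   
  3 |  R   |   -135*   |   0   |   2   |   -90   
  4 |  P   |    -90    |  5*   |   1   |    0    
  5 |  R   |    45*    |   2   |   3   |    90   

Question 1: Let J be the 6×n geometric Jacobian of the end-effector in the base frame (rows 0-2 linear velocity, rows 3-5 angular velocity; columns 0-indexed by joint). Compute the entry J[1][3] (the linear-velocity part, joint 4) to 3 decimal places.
prismatic axis z_3 = (-0.7071,-0.5000,-0.5000)
J_v[:, 3] = z_3; J_ω[:, 3] = (0,0,0)
entry J[1][3] = -0.5000

-0.500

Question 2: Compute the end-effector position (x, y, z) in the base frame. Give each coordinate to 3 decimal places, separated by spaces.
-4.864 -2.354 4.061

after link 1: o_1 = (0.0000, 2.0000, 4.0000)
after link 2: o_2 = (3.0000, 1.2929, 3.2929)
after link 3: o_3 = (1.5858, 2.2929, 4.2929)
after link 4: o_4 = (-1.9497, -0.9142, 2.5000)
after link 5: o_5 = (-4.8640, -2.3536, 4.0607)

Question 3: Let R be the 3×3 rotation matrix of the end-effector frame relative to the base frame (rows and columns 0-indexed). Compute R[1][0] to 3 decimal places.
End-effector x-axis (col 0 of R) = (-0.5000,-0.1464,0.8536)
R[1][0] = -0.1464

-0.146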